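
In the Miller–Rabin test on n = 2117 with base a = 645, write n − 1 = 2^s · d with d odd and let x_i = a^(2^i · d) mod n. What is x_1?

n − 1 = 2116 = 2^2 · 529, so s = 2 and d = 529.
Repeated squaring mod 2117: 645^1 ≡ 645, 645^2 ≡ 1093, 645^4 ≡ 661, 645^8 ≡ 819, 645^16 ≡ 1789, 645^32 ≡ 1734, 645^64 ≡ 616, 645^128 ≡ 513, 645^256 ≡ 661, 645^512 ≡ 819.
529 = 512 + 16 + 1, so 645^529 ≡ 819·1789·645 ≡ 342 (mod 2117).
x_0 = 342.
x_1 = 342^2 mod 2117 = 529.

529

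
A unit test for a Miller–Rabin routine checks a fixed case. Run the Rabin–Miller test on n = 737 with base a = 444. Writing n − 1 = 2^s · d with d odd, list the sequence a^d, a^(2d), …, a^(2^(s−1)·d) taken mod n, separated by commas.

42, 290, 82, 91, 174

n − 1 = 736 = 2^5 · 23, so s = 5 and d = 23.
x_0 = 444^23 mod 737 = 42.
x_1 = 42^2 mod 737 = 290.
x_2 = 290^2 mod 737 = 82.
x_3 = 82^2 mod 737 = 91.
x_4 = 91^2 mod 737 = 174.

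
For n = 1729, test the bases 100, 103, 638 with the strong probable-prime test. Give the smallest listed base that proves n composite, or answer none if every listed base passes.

n − 1 = 1728 = 2^6 · 27, so s = 6 and d = 27.
Base 100: x_0 = 100^27 mod 1729 = 1. x_0 = 1, so 100 is not a witness.
Base 103: x_0 = 103^27 mod 1729 = 1728. x_0 = 1728 ≡ −1, so 103 is not a witness.
Base 638: x_0 = 638^27 mod 1729 = 1. x_0 = 1, so 638 is not a witness.
No listed base is a witness for 1729.

none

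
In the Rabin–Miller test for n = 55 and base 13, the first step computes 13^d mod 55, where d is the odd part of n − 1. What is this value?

n − 1 = 54 = 2^1 · 27, so s = 1 and d = 27.
13^27 mod 55 = 7.

7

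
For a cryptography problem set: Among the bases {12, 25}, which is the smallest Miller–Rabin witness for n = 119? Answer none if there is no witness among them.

12

n − 1 = 118 = 2^1 · 59, so s = 1 and d = 59.
Base 12: x_0 = 12^59 mod 119 = 108. x_0 ∉ {1, 118} and s = 1, so 12 is a Miller–Rabin witness and 119 is composite.
Base 25: x_0 = 25^59 mod 119 = 2. x_0 ∉ {1, 118} and s = 1, so 25 is a Miller–Rabin witness and 119 is composite.
The smallest witness among the given bases is 12.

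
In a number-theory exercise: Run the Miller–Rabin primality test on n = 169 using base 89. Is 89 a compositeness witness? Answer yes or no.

no

n − 1 = 168 = 2^3 · 21, so s = 3 and d = 21.
Repeated squaring mod 169: 89^1 ≡ 89, 89^2 ≡ 147, 89^4 ≡ 146, 89^8 ≡ 22, 89^16 ≡ 146.
21 = 16 + 4 + 1, so 89^21 ≡ 146·146·89 ≡ 99 (mod 169).
x_0 = 89^21 mod 169 = 99.
x_0 is neither 1 nor 168, so continue squaring.
x_1 = 99^2 mod 169 = 168.
x_1 ≡ −1, so 89 is not a witness.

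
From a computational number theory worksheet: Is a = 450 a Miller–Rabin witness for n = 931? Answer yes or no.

yes

n − 1 = 930 = 2^1 · 465, so s = 1 and d = 465.
x_0 = 450^465 mod 931 = 141.
x_0 ∉ {1, 930} and s = 1, so 450 is a Miller–Rabin witness and 931 is composite.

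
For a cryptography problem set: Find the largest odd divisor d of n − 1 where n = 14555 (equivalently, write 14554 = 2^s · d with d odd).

7277

Halving: 14554 → 7277; 7277 is odd.
So 14554 = 2^1 · 7277.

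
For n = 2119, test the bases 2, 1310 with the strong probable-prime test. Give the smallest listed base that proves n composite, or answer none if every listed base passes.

n − 1 = 2118 = 2^1 · 1059, so s = 1 and d = 1059.
Base 2: x_0 = 2^1059 mod 2119 = 99. x_0 ∉ {1, 2118} and s = 1, so 2 is a Miller–Rabin witness and 2119 is composite.
Base 1310: x_0 = 1310^1059 mod 2119 = 38. x_0 ∉ {1, 2118} and s = 1, so 1310 is a Miller–Rabin witness and 2119 is composite.
The smallest witness among the given bases is 2.

2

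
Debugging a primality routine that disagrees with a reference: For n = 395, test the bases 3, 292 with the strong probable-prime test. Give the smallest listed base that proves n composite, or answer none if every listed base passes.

n − 1 = 394 = 2^1 · 197, so s = 1 and d = 197.
Base 3: x_0 = 3^197 mod 395 = 228. x_0 ∉ {1, 394} and s = 1, so 3 is a Miller–Rabin witness and 395 is composite.
Base 292: x_0 = 292^197 mod 395 = 102. x_0 ∉ {1, 394} and s = 1, so 292 is a Miller–Rabin witness and 395 is composite.
The smallest witness among the given bases is 3.

3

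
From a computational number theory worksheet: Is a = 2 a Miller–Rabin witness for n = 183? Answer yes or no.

n − 1 = 182 = 2^1 · 91, so s = 1 and d = 91.
x_0 = 2^91 mod 183 = 59.
x_0 ∉ {1, 182} and s = 1, so 2 is a Miller–Rabin witness and 183 is composite.

yes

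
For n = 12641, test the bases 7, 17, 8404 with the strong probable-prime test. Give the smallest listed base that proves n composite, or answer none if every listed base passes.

n − 1 = 12640 = 2^5 · 395, so s = 5 and d = 395.
Base 7: x_0 = 7^395 mod 12641 = 6488. x_0 is neither 1 nor 12640, so continue squaring. x_1 = 6488^2 mod 12641 = 12255. x_2 = 12255^2 mod 12641 = 9945. x_3 = 9945^2 mod 12641 = 12482. x_4 = 12482^2 mod 12641 = 12640. x_4 ≡ −1, so 7 is not a witness.
Base 17: x_0 = 17^395 mod 12641 = 9629. x_0 is neither 1 nor 12640, so continue squaring. x_1 = 9629^2 mod 12641 = 8547. x_2 = 8547^2 mod 12641 = 11511. x_3 = 11511^2 mod 12641 = 159. x_4 = 159^2 mod 12641 = 12640. x_4 ≡ −1, so 17 is not a witness.
Base 8404: x_0 = 8404^395 mod 12641 = 159. x_0 is neither 1 nor 12640, so continue squaring. x_1 = 159^2 mod 12641 = 12640. x_1 ≡ −1, so 8404 is not a witness.
No listed base is a witness for 12641.

none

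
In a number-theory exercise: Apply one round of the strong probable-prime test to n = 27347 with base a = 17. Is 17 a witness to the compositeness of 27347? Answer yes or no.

n − 1 = 27346 = 2^1 · 13673, so s = 1 and d = 13673.
x_0 = 17^13673 mod 27347 = 15271.
x_0 ∉ {1, 27346} and s = 1, so 17 is a Miller–Rabin witness and 27347 is composite.

yes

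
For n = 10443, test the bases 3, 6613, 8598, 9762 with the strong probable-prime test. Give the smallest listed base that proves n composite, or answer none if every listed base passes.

n − 1 = 10442 = 2^1 · 5221, so s = 1 and d = 5221.
Base 3: x_0 = 3^5221 mod 10443 = 5667. x_0 ∉ {1, 10442} and s = 1, so 3 is a Miller–Rabin witness and 10443 is composite.
Base 6613: x_0 = 6613^5221 mod 10443 = 2365. x_0 ∉ {1, 10442} and s = 1, so 6613 is a Miller–Rabin witness and 10443 is composite.
Base 8598: x_0 = 8598^5221 mod 10443 = 2580. x_0 ∉ {1, 10442} and s = 1, so 8598 is a Miller–Rabin witness and 10443 is composite.
Base 9762: x_0 = 9762^5221 mod 10443 = 7107. x_0 ∉ {1, 10442} and s = 1, so 9762 is a Miller–Rabin witness and 10443 is composite.
The smallest witness among the given bases is 3.

3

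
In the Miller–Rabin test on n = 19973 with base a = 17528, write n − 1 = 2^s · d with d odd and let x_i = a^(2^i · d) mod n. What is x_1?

1

n − 1 = 19972 = 2^2 · 4993, so s = 2 and d = 4993.
Repeated squaring mod 19973: 17528^1 ≡ 17528, 17528^2 ≡ 6098, 17528^4 ≡ 15851, 17528^8 ≡ 13834, 17528^16 ≡ 18243, 17528^32 ≡ 16923, 17528^64 ≡ 15055, 17528^128 ≡ 19394, 17528^256 ≡ 15673, 17528^512 ≡ 14975, 17528^1024 ≡ 13754, 17528^2048 ≡ 8233, 17528^4096 ≡ 13900.
4993 = 4096 + 512 + 256 + 128 + 1, so 17528^4993 ≡ 13900·14975·15673·19394·17528 ≡ 19972 (mod 19973).
x_0 = 19972.
x_1 = 19972^2 mod 19973 = 1.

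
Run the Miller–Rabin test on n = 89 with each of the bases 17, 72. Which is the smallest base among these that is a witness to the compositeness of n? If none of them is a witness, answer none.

none

n − 1 = 88 = 2^3 · 11, so s = 3 and d = 11.
Base 17: x_0 = 17^11 mod 89 = 55. x_0 is neither 1 nor 88, so continue squaring. x_1 = 55^2 mod 89 = 88. x_1 ≡ −1, so 17 is not a witness.
Base 72: x_0 = 72^11 mod 89 = 34. x_0 is neither 1 nor 88, so continue squaring. x_1 = 34^2 mod 89 = 88. x_1 ≡ −1, so 72 is not a witness.
No listed base is a witness for 89.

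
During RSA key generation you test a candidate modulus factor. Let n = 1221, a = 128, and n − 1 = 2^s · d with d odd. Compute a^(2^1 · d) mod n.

1057

n − 1 = 1220 = 2^2 · 305, so s = 2 and d = 305.
x_0 = 128^305 mod 1221 = 494.
x_1 = 494^2 mod 1221 = 1057.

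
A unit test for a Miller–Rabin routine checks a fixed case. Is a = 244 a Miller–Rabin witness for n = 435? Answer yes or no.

n − 1 = 434 = 2^1 · 217, so s = 1 and d = 217.
x_0 = 244^217 mod 435 = 244.
x_0 ∉ {1, 434} and s = 1, so 244 is a Miller–Rabin witness and 435 is composite.

yes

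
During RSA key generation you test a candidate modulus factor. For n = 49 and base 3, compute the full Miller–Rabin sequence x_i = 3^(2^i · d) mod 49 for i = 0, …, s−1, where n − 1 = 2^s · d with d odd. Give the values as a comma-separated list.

n − 1 = 48 = 2^4 · 3, so s = 4 and d = 3.
x_0 = 3^3 mod 49 = 27.
x_1 = 27^2 mod 49 = 43.
x_2 = 43^2 mod 49 = 36.
x_3 = 36^2 mod 49 = 22.

27, 43, 36, 22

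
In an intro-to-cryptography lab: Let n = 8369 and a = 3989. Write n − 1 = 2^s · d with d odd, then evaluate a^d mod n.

1692

n − 1 = 8368 = 2^4 · 523, so s = 4 and d = 523.
Repeated squaring mod 8369: 3989^1 ≡ 3989, 3989^2 ≡ 2652, 3989^4 ≡ 3144, 3989^8 ≡ 947, 3989^16 ≡ 1326, 3989^32 ≡ 786, 3989^64 ≡ 6859, 3989^128 ≡ 3732, 3989^256 ≡ 1808, 3989^512 ≡ 4954.
523 = 512 + 8 + 2 + 1, so 3989^523 ≡ 4954·947·2652·3989 ≡ 1692 (mod 8369).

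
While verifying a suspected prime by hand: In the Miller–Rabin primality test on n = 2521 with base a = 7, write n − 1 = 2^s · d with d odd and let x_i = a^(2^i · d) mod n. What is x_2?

1

n − 1 = 2520 = 2^3 · 315, so s = 3 and d = 315.
Repeated squaring mod 2521: 7^1 ≡ 7, 7^2 ≡ 49, 7^4 ≡ 2401, 7^8 ≡ 1795, 7^16 ≡ 187, 7^32 ≡ 2196, 7^64 ≡ 2264, 7^128 ≡ 503, 7^256 ≡ 909.
315 = 256 + 32 + 16 + 8 + 2 + 1, so 7^315 ≡ 909·2196·187·1795·49·7 ≡ 2520 (mod 2521).
x_0 = 2520.
x_1 = 2520^2 mod 2521 = 1.
x_2 = 1^2 mod 2521 = 1.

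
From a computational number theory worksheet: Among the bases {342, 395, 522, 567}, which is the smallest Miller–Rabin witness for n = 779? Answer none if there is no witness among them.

342

n − 1 = 778 = 2^1 · 389, so s = 1 and d = 389.
Base 342: x_0 = 342^389 mod 779 = 437. x_0 ∉ {1, 778} and s = 1, so 342 is a Miller–Rabin witness and 779 is composite.
Base 395: x_0 = 395^389 mod 779 = 516. x_0 ∉ {1, 778} and s = 1, so 395 is a Miller–Rabin witness and 779 is composite.
Base 522: x_0 = 522^389 mod 779 = 176. x_0 ∉ {1, 778} and s = 1, so 522 is a Miller–Rabin witness and 779 is composite.
Base 567: x_0 = 567^389 mod 779 = 218. x_0 ∉ {1, 778} and s = 1, so 567 is a Miller–Rabin witness and 779 is composite.
The smallest witness among the given bases is 342.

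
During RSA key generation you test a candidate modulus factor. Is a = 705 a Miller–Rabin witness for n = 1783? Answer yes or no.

no

n − 1 = 1782 = 2^1 · 891, so s = 1 and d = 891.
x_0 = 705^891 mod 1783 = 1.
x_0 = 1, so 705 is not a witness.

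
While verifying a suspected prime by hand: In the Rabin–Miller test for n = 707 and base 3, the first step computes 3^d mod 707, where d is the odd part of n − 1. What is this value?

n − 1 = 706 = 2^1 · 353, so s = 1 and d = 353.
Repeated squaring mod 707: 3^1 ≡ 3, 3^2 ≡ 9, 3^4 ≡ 81, 3^8 ≡ 198, 3^16 ≡ 319, 3^32 ≡ 660, 3^64 ≡ 88, 3^128 ≡ 674, 3^256 ≡ 382.
353 = 256 + 64 + 32 + 1, so 3^353 ≡ 382·88·660·3 ≡ 579 (mod 707).

579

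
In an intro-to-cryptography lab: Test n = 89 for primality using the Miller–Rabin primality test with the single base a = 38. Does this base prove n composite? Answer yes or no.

n − 1 = 88 = 2^3 · 11, so s = 3 and d = 11.
x_0 = 38^11 mod 89 = 12.
x_0 is neither 1 nor 88, so continue squaring.
x_1 = 12^2 mod 89 = 55.
x_2 = 55^2 mod 89 = 88.
x_2 ≡ −1, so 38 is not a witness.

no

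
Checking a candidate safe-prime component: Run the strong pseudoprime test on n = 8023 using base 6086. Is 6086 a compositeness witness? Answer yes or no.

n − 1 = 8022 = 2^1 · 4011, so s = 1 and d = 4011.
x_0 = 6086^4011 mod 8023 = 8022.
x_0 = 8022 ≡ −1, so 6086 is not a witness.

no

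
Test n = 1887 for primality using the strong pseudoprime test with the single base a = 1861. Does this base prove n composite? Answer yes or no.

n − 1 = 1886 = 2^1 · 943, so s = 1 and d = 943.
x_0 = 1861^943 mod 1887 = 1528.
x_0 ∉ {1, 1886} and s = 1, so 1861 is a Miller–Rabin witness and 1887 is composite.

yes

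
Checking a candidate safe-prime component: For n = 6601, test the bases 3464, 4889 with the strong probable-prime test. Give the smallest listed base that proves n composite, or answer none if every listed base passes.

n − 1 = 6600 = 2^3 · 825, so s = 3 and d = 825.
Base 3464: x_0 = 3464^825 mod 6601 = 4829. x_0 is neither 1 nor 6600, so continue squaring. x_1 = 4829^2 mod 6601 = 4509. x_2 = 4509^2 mod 6601 = 1. x_2 = 1 but x_1 ≠ ±1, a nontrivial square root of 1 — 3464 is a witness and 6601 is composite.
Base 4889: x_0 = 4889^825 mod 6601 = 944. x_0 is neither 1 nor 6600, so continue squaring. x_1 = 944^2 mod 6601 = 1. x_1 = 1 but x_0 ≠ ±1, a nontrivial square root of 1 — 4889 is a witness and 6601 is composite.
The smallest witness among the given bases is 3464.

3464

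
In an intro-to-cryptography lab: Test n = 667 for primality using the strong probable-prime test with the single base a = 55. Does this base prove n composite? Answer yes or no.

n − 1 = 666 = 2^1 · 333, so s = 1 and d = 333.
By repeated squaring, 55^333 ≡ 131 (mod 667).
x_0 = 55^333 mod 667 = 131.
x_0 ∉ {1, 666} and s = 1, so 55 is a Miller–Rabin witness and 667 is composite.

yes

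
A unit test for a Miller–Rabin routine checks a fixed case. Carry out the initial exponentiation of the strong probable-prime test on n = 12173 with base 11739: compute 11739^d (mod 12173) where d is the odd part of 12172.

1379

n − 1 = 12172 = 2^2 · 3043, so s = 2 and d = 3043.
By repeated squaring, 11739^3043 ≡ 1379 (mod 12173).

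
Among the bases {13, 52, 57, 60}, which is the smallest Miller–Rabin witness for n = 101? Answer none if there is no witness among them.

n − 1 = 100 = 2^2 · 25, so s = 2 and d = 25.
Base 13: x_0 = 13^25 mod 101 = 100. x_0 = 100 ≡ −1, so 13 is not a witness.
Base 52: x_0 = 52^25 mod 101 = 1. x_0 = 1, so 52 is not a witness.
Base 57: x_0 = 57^25 mod 101 = 10. x_0 is neither 1 nor 100, so continue squaring. x_1 = 10^2 mod 101 = 100. x_1 ≡ −1, so 57 is not a witness.
Base 60: x_0 = 60^25 mod 101 = 91. x_0 is neither 1 nor 100, so continue squaring. x_1 = 91^2 mod 101 = 100. x_1 ≡ −1, so 60 is not a witness.
No listed base is a witness for 101.

none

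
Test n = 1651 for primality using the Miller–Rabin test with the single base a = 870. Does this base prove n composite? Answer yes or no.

no

n − 1 = 1650 = 2^1 · 825, so s = 1 and d = 825.
Repeated squaring mod 1651: 870^1 ≡ 870, 870^2 ≡ 742, 870^4 ≡ 781, 870^8 ≡ 742, 870^16 ≡ 781, 870^32 ≡ 742, 870^64 ≡ 781, 870^128 ≡ 742, 870^256 ≡ 781, 870^512 ≡ 742.
825 = 512 + 256 + 32 + 16 + 8 + 1, so 870^825 ≡ 742·781·742·781·742·870 ≡ 1650 (mod 1651).
x_0 = 870^825 mod 1651 = 1650.
x_0 = 1650 ≡ −1, so 870 is not a witness.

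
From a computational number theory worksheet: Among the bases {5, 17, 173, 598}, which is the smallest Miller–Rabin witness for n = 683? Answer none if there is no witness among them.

none

n − 1 = 682 = 2^1 · 341, so s = 1 and d = 341.
Base 5: x_0 = 5^341 mod 683 = 682. x_0 = 682 ≡ −1, so 5 is not a witness.
Base 17: x_0 = 17^341 mod 683 = 682. x_0 = 682 ≡ −1, so 17 is not a witness.
Base 173: x_0 = 173^341 mod 683 = 1. x_0 = 1, so 173 is not a witness.
Base 598: x_0 = 598^341 mod 683 = 682. x_0 = 682 ≡ −1, so 598 is not a witness.
No listed base is a witness for 683.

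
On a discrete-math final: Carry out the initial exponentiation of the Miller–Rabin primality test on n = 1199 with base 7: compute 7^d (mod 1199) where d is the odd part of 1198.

n − 1 = 1198 = 2^1 · 599, so s = 1 and d = 599.
By repeated squaring, 7^599 ≡ 239 (mod 1199).

239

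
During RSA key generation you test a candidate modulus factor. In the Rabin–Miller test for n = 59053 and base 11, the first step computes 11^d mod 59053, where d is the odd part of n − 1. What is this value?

n − 1 = 59052 = 2^2 · 14763, so s = 2 and d = 14763.
11^14763 mod 59053 = 1.

1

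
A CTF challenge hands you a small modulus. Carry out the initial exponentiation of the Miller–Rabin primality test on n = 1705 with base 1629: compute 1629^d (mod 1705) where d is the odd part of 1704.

n − 1 = 1704 = 2^3 · 213, so s = 3 and d = 213.
1629^213 mod 1705 = 914.

914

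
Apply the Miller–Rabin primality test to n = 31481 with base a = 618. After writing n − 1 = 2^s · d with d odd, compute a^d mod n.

n − 1 = 31480 = 2^3 · 3935, so s = 3 and d = 3935.
618^3935 mod 31481 = 9360.

9360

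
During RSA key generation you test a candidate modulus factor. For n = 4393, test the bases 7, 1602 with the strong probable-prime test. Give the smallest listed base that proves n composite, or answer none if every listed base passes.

7

n − 1 = 4392 = 2^3 · 549, so s = 3 and d = 549.
Base 7: x_0 = 7^549 mod 4393 = 3138. x_0 is neither 1 nor 4392, so continue squaring. x_1 = 3138^2 mod 4393 = 2331. x_2 = 2331^2 mod 4393 = 3813. Reached i = s−1 = 2 without hitting −1: 7 is a Miller–Rabin witness and 4393 is composite.
Base 1602: x_0 = 1602^549 mod 4393 = 1078. x_0 is neither 1 nor 4392, so continue squaring. x_1 = 1078^2 mod 4393 = 2332. x_2 = 2332^2 mod 4393 = 4083. Reached i = s−1 = 2 without hitting −1: 1602 is a Miller–Rabin witness and 4393 is composite.
The smallest witness among the given bases is 7.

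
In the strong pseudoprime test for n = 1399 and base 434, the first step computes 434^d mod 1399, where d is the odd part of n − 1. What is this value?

n − 1 = 1398 = 2^1 · 699, so s = 1 and d = 699.
By repeated squaring, 434^699 ≡ 1398 (mod 1399).

1398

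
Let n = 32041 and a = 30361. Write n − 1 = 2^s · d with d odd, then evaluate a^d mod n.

n − 1 = 32040 = 2^3 · 4005, so s = 3 and d = 4005.
30361^4005 mod 32041 = 20228.

20228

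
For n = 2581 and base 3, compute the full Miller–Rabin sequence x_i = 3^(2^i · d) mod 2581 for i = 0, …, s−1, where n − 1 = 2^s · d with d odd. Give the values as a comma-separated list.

844, 2561

n − 1 = 2580 = 2^2 · 645, so s = 2 and d = 645.
x_0 = 3^645 mod 2581 = 844.
x_1 = 844^2 mod 2581 = 2561.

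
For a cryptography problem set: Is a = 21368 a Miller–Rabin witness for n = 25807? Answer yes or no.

yes

n − 1 = 25806 = 2^1 · 12903, so s = 1 and d = 12903.
Repeated squaring mod 25807: 21368^1 ≡ 21368, 21368^2 ≡ 13980, 21368^4 ≡ 3989, 21368^8 ≡ 15009, 21368^16 ≡ 778, 21368^32 ≡ 11723, 21368^64 ≡ 6454, 21368^128 ≡ 1618, 21368^256 ≡ 11417, 21368^512 ≡ 22539, 21368^1024 ≡ 21533, 21368^2048 ≡ 21527, 21368^4096 ≡ 21237, 21368^8192 ≡ 7037.
12903 = 8192 + 4096 + 512 + 64 + 32 + 4 + 2 + 1, so 21368^12903 ≡ 7037·21237·22539·6454·11723·3989·13980·21368 ≡ 13012 (mod 25807).
x_0 = 21368^12903 mod 25807 = 13012.
x_0 ∉ {1, 25806} and s = 1, so 21368 is a Miller–Rabin witness and 25807 is composite.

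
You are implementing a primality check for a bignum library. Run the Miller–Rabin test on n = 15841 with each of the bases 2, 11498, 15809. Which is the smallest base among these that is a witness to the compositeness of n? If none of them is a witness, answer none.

n − 1 = 15840 = 2^5 · 495, so s = 5 and d = 495.
Base 2: x_0 = 2^495 mod 15841 = 1. x_0 = 1, so 2 is not a witness.
Base 11498: x_0 = 11498^495 mod 15841 = 1. x_0 = 1, so 11498 is not a witness.
Base 15809: x_0 = 15809^495 mod 15841 = 15840. x_0 = 15840 ≡ −1, so 15809 is not a witness.
No listed base is a witness for 15841.

none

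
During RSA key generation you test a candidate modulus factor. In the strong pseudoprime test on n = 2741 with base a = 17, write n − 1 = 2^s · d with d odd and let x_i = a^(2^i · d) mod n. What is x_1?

n − 1 = 2740 = 2^2 · 685, so s = 2 and d = 685.
x_0 = 17^685 mod 2741 = 2740.
x_1 = 2740^2 mod 2741 = 1.

1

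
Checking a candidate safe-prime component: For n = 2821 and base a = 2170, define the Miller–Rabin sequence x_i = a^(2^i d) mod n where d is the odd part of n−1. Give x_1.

n − 1 = 2820 = 2^2 · 705, so s = 2 and d = 705.
Repeated squaring mod 2821: 2170^1 ≡ 2170, 2170^2 ≡ 651, 2170^4 ≡ 651, 2170^8 ≡ 651, 2170^16 ≡ 651, 2170^32 ≡ 651, 2170^64 ≡ 651, 2170^128 ≡ 651, 2170^256 ≡ 651, 2170^512 ≡ 651.
705 = 512 + 128 + 64 + 1, so 2170^705 ≡ 651·651·651·2170 ≡ 2170 (mod 2821).
x_0 = 2170.
x_1 = 2170^2 mod 2821 = 651.

651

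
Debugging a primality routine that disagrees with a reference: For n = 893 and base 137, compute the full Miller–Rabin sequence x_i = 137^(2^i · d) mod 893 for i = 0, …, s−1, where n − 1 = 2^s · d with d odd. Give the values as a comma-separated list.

n − 1 = 892 = 2^2 · 223, so s = 2 and d = 223.
x_0 = 137^223 mod 893 = 804.
x_1 = 804^2 mod 893 = 777.

804, 777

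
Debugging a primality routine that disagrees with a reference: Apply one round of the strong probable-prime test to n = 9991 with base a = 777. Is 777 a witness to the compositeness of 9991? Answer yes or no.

no

n − 1 = 9990 = 2^1 · 4995, so s = 1 and d = 4995.
x_0 = 777^4995 mod 9991 = 1.
x_0 = 1, so 777 is not a witness.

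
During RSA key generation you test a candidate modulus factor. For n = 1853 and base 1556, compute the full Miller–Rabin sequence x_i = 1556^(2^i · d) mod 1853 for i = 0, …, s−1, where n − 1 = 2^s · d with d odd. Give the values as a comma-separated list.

257, 1194

n − 1 = 1852 = 2^2 · 463, so s = 2 and d = 463.
x_0 = 1556^463 mod 1853 = 257.
x_1 = 257^2 mod 1853 = 1194.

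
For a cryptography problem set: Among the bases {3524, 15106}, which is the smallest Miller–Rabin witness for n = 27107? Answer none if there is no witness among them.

none

n − 1 = 27106 = 2^1 · 13553, so s = 1 and d = 13553.
Base 3524: x_0 = 3524^13553 mod 27107 = 1. x_0 = 1, so 3524 is not a witness.
Base 15106: x_0 = 15106^13553 mod 27107 = 27106. x_0 = 27106 ≡ −1, so 15106 is not a witness.
No listed base is a witness for 27107.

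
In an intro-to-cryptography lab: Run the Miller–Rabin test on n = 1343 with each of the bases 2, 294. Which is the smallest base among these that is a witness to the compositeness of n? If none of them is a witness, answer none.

2

n − 1 = 1342 = 2^1 · 671, so s = 1 and d = 671.
Base 2: x_0 = 2^671 mod 1343 = 1046. x_0 ∉ {1, 1342} and s = 1, so 2 is a Miller–Rabin witness and 1343 is composite.
Base 294: x_0 = 294^671 mod 1343 = 823. x_0 ∉ {1, 1342} and s = 1, so 294 is a Miller–Rabin witness and 1343 is composite.
The smallest witness among the given bases is 2.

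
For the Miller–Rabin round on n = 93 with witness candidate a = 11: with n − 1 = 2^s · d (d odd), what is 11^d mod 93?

74

n − 1 = 92 = 2^2 · 23, so s = 2 and d = 23.
Repeated squaring mod 93: 11^1 ≡ 11, 11^2 ≡ 28, 11^4 ≡ 40, 11^8 ≡ 19, 11^16 ≡ 82.
23 = 16 + 4 + 2 + 1, so 11^23 ≡ 82·40·28·11 ≡ 74 (mod 93).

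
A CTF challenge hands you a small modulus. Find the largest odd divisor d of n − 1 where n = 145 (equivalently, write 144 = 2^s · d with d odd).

9

Halving: 144 → 72 → 36 → 18 → 9; 9 is odd.
So 144 = 2^4 · 9.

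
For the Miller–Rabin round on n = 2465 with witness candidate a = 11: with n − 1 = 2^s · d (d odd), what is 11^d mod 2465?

n − 1 = 2464 = 2^5 · 77, so s = 5 and d = 77.
Repeated squaring mod 2465: 11^1 ≡ 11, 11^2 ≡ 121, 11^4 ≡ 2316, 11^8 ≡ 16, 11^16 ≡ 256, 11^32 ≡ 1446, 11^64 ≡ 596.
77 = 64 + 8 + 4 + 1, so 11^77 ≡ 596·16·2316·11 ≡ 1061 (mod 2465).

1061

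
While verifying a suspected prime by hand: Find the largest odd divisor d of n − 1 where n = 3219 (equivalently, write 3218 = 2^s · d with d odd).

Halving: 3218 → 1609; 1609 is odd.
So 3218 = 2^1 · 1609.

1609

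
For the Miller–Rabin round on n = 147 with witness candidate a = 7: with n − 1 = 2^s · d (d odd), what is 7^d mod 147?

n − 1 = 146 = 2^1 · 73, so s = 1 and d = 73.
By repeated squaring, 7^73 ≡ 49 (mod 147).

49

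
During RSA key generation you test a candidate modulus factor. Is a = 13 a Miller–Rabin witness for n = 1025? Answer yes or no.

n − 1 = 1024 = 2^10 · 1, so s = 10 and d = 1.
x_0 = 13^1 mod 1025 = 13.
x_0 is neither 1 nor 1024, so continue squaring.
x_1 = 13^2 mod 1025 = 169.
x_2 = 169^2 mod 1025 = 886.
x_3 = 886^2 mod 1025 = 871.
x_4 = 871^2 mod 1025 = 141.
x_5 = 141^2 mod 1025 = 406.
x_6 = 406^2 mod 1025 = 836.
x_7 = 836^2 mod 1025 = 871.
x_8 = 871^2 mod 1025 = 141.
x_9 = 141^2 mod 1025 = 406.
Reached i = s−1 = 9 without hitting −1: 13 is a Miller–Rabin witness and 1025 is composite.

yes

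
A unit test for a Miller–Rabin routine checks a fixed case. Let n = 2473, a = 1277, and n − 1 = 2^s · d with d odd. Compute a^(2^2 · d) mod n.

1

n − 1 = 2472 = 2^3 · 309, so s = 3 and d = 309.
By repeated squaring, 1277^309 ≡ 2472 (mod 2473).
x_0 = 2472.
x_1 = 2472^2 mod 2473 = 1.
x_2 = 1^2 mod 2473 = 1.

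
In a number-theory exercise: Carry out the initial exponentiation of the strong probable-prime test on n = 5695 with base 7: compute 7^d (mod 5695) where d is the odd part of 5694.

3728

n − 1 = 5694 = 2^1 · 2847, so s = 1 and d = 2847.
7^2847 mod 5695 = 3728.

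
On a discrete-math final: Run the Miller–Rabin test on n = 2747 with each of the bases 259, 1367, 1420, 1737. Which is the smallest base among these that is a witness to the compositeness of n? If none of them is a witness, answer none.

n − 1 = 2746 = 2^1 · 1373, so s = 1 and d = 1373.
Base 259: x_0 = 259^1373 mod 2747 = 1651. x_0 ∉ {1, 2746} and s = 1, so 259 is a Miller–Rabin witness and 2747 is composite.
Base 1367: x_0 = 1367^1373 mod 2747 = 109. x_0 ∉ {1, 2746} and s = 1, so 1367 is a Miller–Rabin witness and 2747 is composite.
Base 1420: x_0 = 1420^1373 mod 2747 = 2700. x_0 ∉ {1, 2746} and s = 1, so 1420 is a Miller–Rabin witness and 2747 is composite.
Base 1737: x_0 = 1737^1373 mod 2747 = 662. x_0 ∉ {1, 2746} and s = 1, so 1737 is a Miller–Rabin witness and 2747 is composite.
The smallest witness among the given bases is 259.

259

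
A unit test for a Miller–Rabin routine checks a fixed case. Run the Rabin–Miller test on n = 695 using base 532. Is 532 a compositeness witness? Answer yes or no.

n − 1 = 694 = 2^1 · 347, so s = 1 and d = 347.
x_0 = 532^347 mod 695 = 258.
x_0 ∉ {1, 694} and s = 1, so 532 is a Miller–Rabin witness and 695 is composite.

yes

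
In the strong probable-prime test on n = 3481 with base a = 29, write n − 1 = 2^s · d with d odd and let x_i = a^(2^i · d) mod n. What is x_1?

768

n − 1 = 3480 = 2^3 · 435, so s = 3 and d = 435.
By repeated squaring, 29^435 ≡ 2125 (mod 3481).
x_0 = 2125.
x_1 = 2125^2 mod 3481 = 768.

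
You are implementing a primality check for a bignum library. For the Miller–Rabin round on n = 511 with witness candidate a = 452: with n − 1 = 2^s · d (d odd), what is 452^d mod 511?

n − 1 = 510 = 2^1 · 255, so s = 1 and d = 255.
452^255 mod 511 = 176.

176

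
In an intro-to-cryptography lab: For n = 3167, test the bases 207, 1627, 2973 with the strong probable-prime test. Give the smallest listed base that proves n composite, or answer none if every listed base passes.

n − 1 = 3166 = 2^1 · 1583, so s = 1 and d = 1583.
Base 207: x_0 = 207^1583 mod 3167 = 3166. x_0 = 3166 ≡ −1, so 207 is not a witness.
Base 1627: x_0 = 1627^1583 mod 3167 = 1. x_0 = 1, so 1627 is not a witness.
Base 2973: x_0 = 2973^1583 mod 3167 = 1. x_0 = 1, so 2973 is not a witness.
No listed base is a witness for 3167.

none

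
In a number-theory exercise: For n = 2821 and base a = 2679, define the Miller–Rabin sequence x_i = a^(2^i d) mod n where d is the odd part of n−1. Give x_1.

1

n − 1 = 2820 = 2^2 · 705, so s = 2 and d = 705.
x_0 = 2679^705 mod 2821 = 1301.
x_1 = 1301^2 mod 2821 = 1.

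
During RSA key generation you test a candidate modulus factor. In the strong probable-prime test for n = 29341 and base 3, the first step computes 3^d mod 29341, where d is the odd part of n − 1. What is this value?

22569

n − 1 = 29340 = 2^2 · 7335, so s = 2 and d = 7335.
3^7335 mod 29341 = 22569.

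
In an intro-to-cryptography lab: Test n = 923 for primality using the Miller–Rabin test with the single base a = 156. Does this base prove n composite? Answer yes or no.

n − 1 = 922 = 2^1 · 461, so s = 1 and d = 461.
x_0 = 156^461 mod 923 = 156.
x_0 ∉ {1, 922} and s = 1, so 156 is a Miller–Rabin witness and 923 is composite.

yes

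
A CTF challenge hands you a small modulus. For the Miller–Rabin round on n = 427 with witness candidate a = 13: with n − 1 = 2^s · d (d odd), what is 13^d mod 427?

n − 1 = 426 = 2^1 · 213, so s = 1 and d = 213.
Repeated squaring mod 427: 13^1 ≡ 13, 13^2 ≡ 169, 13^4 ≡ 379, 13^8 ≡ 169, 13^16 ≡ 379, 13^32 ≡ 169, 13^64 ≡ 379, 13^128 ≡ 169.
213 = 128 + 64 + 16 + 4 + 1, so 13^213 ≡ 169·379·379·379·13 ≡ 62 (mod 427).

62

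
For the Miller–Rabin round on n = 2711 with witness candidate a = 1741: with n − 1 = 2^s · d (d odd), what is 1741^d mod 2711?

n − 1 = 2710 = 2^1 · 1355, so s = 1 and d = 1355.
1741^1355 mod 2711 = 1.

1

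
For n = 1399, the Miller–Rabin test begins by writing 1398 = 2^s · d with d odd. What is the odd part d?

699

Halving: 1398 → 699; 699 is odd.
So 1398 = 2^1 · 699.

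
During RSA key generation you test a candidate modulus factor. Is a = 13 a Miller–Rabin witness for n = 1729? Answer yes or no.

yes

n − 1 = 1728 = 2^6 · 27, so s = 6 and d = 27.
Repeated squaring mod 1729: 13^1 ≡ 13, 13^2 ≡ 169, 13^4 ≡ 897, 13^8 ≡ 624, 13^16 ≡ 351.
27 = 16 + 8 + 2 + 1, so 13^27 ≡ 351·624·169·13 ≡ 1196 (mod 1729).
x_0 = 13^27 mod 1729 = 1196.
x_0 is neither 1 nor 1728, so continue squaring.
x_1 = 1196^2 mod 1729 = 533.
x_2 = 533^2 mod 1729 = 533.
x_3 = 533^2 mod 1729 = 533.
x_4 = 533^2 mod 1729 = 533.
x_5 = 533^2 mod 1729 = 533.
Reached i = s−1 = 5 without hitting −1: 13 is a Miller–Rabin witness and 1729 is composite.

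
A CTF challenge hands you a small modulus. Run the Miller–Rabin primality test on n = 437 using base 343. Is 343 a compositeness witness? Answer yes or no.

yes

n − 1 = 436 = 2^2 · 109, so s = 2 and d = 109.
x_0 = 343^109 mod 437 = 172.
x_0 is neither 1 nor 436, so continue squaring.
x_1 = 172^2 mod 437 = 305.
Reached i = s−1 = 1 without hitting −1: 343 is a Miller–Rabin witness and 437 is composite.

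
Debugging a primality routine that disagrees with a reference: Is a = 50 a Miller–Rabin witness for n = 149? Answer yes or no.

n − 1 = 148 = 2^2 · 37, so s = 2 and d = 37.
Repeated squaring mod 149: 50^1 ≡ 50, 50^2 ≡ 116, 50^4 ≡ 46, 50^8 ≡ 30, 50^16 ≡ 6, 50^32 ≡ 36.
37 = 32 + 4 + 1, so 50^37 ≡ 36·46·50 ≡ 105 (mod 149).
x_0 = 50^37 mod 149 = 105.
x_0 is neither 1 nor 148, so continue squaring.
x_1 = 105^2 mod 149 = 148.
x_1 ≡ −1, so 50 is not a witness.

no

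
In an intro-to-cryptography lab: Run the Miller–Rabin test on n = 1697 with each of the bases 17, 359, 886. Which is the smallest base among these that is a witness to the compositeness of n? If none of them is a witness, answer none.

none

n − 1 = 1696 = 2^5 · 53, so s = 5 and d = 53.
Base 17: x_0 = 17^53 mod 1697 = 787. x_0 is neither 1 nor 1696, so continue squaring. x_1 = 787^2 mod 1697 = 1661. x_2 = 1661^2 mod 1697 = 1296. x_3 = 1296^2 mod 1697 = 1283. x_4 = 1283^2 mod 1697 = 1696. x_4 ≡ −1, so 17 is not a witness.
Base 359: x_0 = 359^53 mod 1697 = 283. x_0 is neither 1 nor 1696, so continue squaring. x_1 = 283^2 mod 1697 = 330. x_2 = 330^2 mod 1697 = 292. x_3 = 292^2 mod 1697 = 414. x_4 = 414^2 mod 1697 = 1696. x_4 ≡ −1, so 359 is not a witness.
Base 886: x_0 = 886^53 mod 1697 = 1180. x_0 is neither 1 nor 1696, so continue squaring. x_1 = 1180^2 mod 1697 = 860. x_2 = 860^2 mod 1697 = 1405. x_3 = 1405^2 mod 1697 = 414. x_4 = 414^2 mod 1697 = 1696. x_4 ≡ −1, so 886 is not a witness.
No listed base is a witness for 1697.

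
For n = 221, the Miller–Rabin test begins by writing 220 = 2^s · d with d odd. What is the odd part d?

Halving: 220 → 110 → 55; 55 is odd.
So 220 = 2^2 · 55.

55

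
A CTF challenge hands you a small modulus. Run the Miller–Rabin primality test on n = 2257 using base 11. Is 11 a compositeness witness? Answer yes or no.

n − 1 = 2256 = 2^4 · 141, so s = 4 and d = 141.
x_0 = 11^141 mod 2257 = 1109.
x_0 is neither 1 nor 2256, so continue squaring.
x_1 = 1109^2 mod 2257 = 2073.
x_2 = 2073^2 mod 2257 = 1.
x_2 = 1 but x_1 ≠ ±1, a nontrivial square root of 1 — 11 is a witness and 2257 is composite.

yes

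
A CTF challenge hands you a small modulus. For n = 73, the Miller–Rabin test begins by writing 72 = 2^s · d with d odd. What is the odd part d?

9

Halving: 72 → 36 → 18 → 9; 9 is odd.
So 72 = 2^3 · 9.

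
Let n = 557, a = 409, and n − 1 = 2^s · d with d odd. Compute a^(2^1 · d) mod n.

n − 1 = 556 = 2^2 · 139, so s = 2 and d = 139.
x_0 = 409^139 mod 557 = 439.
x_1 = 439^2 mod 557 = 556.

556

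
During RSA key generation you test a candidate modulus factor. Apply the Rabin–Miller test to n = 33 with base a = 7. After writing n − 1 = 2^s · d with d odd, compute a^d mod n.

n − 1 = 32 = 2^5 · 1, so s = 5 and d = 1.
7^1 mod 33 = 7.

7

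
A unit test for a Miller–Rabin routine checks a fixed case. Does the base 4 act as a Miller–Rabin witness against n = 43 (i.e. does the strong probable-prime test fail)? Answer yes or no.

n − 1 = 42 = 2^1 · 21, so s = 1 and d = 21.
x_0 = 4^21 mod 43 = 1.
x_0 = 1, so 4 is not a witness.

no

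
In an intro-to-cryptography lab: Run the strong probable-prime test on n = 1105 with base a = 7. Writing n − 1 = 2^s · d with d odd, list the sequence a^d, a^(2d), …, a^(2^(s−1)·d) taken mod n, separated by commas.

n − 1 = 1104 = 2^4 · 69, so s = 4 and d = 69.
x_0 = 7^69 mod 1105 = 827.
x_1 = 827^2 mod 1105 = 1039.
x_2 = 1039^2 mod 1105 = 1041.
x_3 = 1041^2 mod 1105 = 781.

827, 1039, 1041, 781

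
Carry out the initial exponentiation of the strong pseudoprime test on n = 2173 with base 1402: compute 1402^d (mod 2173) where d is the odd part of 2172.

n − 1 = 2172 = 2^2 · 543, so s = 2 and d = 543.
1402^543 mod 2173 = 471.

471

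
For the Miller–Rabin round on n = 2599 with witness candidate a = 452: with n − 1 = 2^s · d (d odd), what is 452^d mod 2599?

n − 1 = 2598 = 2^1 · 1299, so s = 1 and d = 1299.
Repeated squaring mod 2599: 452^1 ≡ 452, 452^2 ≡ 1582, 452^4 ≡ 2486, 452^8 ≡ 2373, 452^16 ≡ 1695, 452^32 ≡ 1130, 452^64 ≡ 791, 452^128 ≡ 1921, 452^256 ≡ 2260, 452^512 ≡ 565, 452^1024 ≡ 2147.
1299 = 1024 + 256 + 16 + 2 + 1, so 452^1299 ≡ 2147·2260·1695·1582·452 ≡ 452 (mod 2599).

452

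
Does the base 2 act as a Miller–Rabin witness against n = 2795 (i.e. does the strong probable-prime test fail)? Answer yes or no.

yes

n − 1 = 2794 = 2^1 · 1397, so s = 1 and d = 1397.
x_0 = 2^1397 mod 2795 = 2177.
x_0 ∉ {1, 2794} and s = 1, so 2 is a Miller–Rabin witness and 2795 is composite.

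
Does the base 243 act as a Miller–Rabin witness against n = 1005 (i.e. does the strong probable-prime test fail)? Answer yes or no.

yes

n − 1 = 1004 = 2^2 · 251, so s = 2 and d = 251.
x_0 = 243^251 mod 1005 = 807.
x_0 is neither 1 nor 1004, so continue squaring.
x_1 = 807^2 mod 1005 = 9.
Reached i = s−1 = 1 without hitting −1: 243 is a Miller–Rabin witness and 1005 is composite.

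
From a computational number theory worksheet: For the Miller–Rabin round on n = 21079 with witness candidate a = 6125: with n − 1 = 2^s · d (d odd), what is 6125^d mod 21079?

n − 1 = 21078 = 2^1 · 10539, so s = 1 and d = 10539.
6125^10539 mod 21079 = 10988.

10988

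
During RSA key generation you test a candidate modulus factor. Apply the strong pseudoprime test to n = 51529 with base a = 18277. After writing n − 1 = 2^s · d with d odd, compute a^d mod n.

7944

n − 1 = 51528 = 2^3 · 6441, so s = 3 and d = 6441.
18277^6441 mod 51529 = 7944.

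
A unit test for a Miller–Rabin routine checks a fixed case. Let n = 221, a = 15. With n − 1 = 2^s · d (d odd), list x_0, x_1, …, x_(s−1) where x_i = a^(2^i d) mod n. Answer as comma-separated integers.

76, 30

n − 1 = 220 = 2^2 · 55, so s = 2 and d = 55.
x_0 = 15^55 mod 221 = 76.
x_1 = 76^2 mod 221 = 30.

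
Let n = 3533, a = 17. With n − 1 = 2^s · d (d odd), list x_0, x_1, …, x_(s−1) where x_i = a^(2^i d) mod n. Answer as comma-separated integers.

n − 1 = 3532 = 2^2 · 883, so s = 2 and d = 883.
x_0 = 17^883 mod 3533 = 2985.
x_1 = 2985^2 mod 3533 = 3532.

2985, 3532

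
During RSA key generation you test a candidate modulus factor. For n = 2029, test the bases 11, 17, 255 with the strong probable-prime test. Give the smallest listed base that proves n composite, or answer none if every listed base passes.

n − 1 = 2028 = 2^2 · 507, so s = 2 and d = 507.
Base 11: x_0 = 11^507 mod 2029 = 1. x_0 = 1, so 11 is not a witness.
Base 17: x_0 = 17^507 mod 2029 = 1037. x_0 is neither 1 nor 2028, so continue squaring. x_1 = 1037^2 mod 2029 = 2028. x_1 ≡ −1, so 17 is not a witness.
Base 255: x_0 = 255^507 mod 2029 = 992. x_0 is neither 1 nor 2028, so continue squaring. x_1 = 992^2 mod 2029 = 2028. x_1 ≡ −1, so 255 is not a witness.
No listed base is a witness for 2029.

none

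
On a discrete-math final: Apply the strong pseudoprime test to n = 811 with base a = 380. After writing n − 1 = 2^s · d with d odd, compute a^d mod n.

1

n − 1 = 810 = 2^1 · 405, so s = 1 and d = 405.
Repeated squaring mod 811: 380^1 ≡ 380, 380^2 ≡ 42, 380^4 ≡ 142, 380^8 ≡ 700, 380^16 ≡ 156, 380^32 ≡ 6, 380^64 ≡ 36, 380^128 ≡ 485, 380^256 ≡ 35.
405 = 256 + 128 + 16 + 4 + 1, so 380^405 ≡ 35·485·156·142·380 ≡ 1 (mod 811).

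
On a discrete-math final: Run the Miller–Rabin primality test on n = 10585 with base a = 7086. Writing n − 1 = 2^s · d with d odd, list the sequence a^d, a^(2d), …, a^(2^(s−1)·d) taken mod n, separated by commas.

9906, 5886, 291

n − 1 = 10584 = 2^3 · 1323, so s = 3 and d = 1323.
x_0 = 7086^1323 mod 10585 = 9906.
x_1 = 9906^2 mod 10585 = 5886.
x_2 = 5886^2 mod 10585 = 291.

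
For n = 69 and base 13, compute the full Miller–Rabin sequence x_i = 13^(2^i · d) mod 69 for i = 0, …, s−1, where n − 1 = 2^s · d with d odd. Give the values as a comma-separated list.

n − 1 = 68 = 2^2 · 17, so s = 2 and d = 17.
x_0 = 13^17 mod 69 = 52.
x_1 = 52^2 mod 69 = 13.

52, 13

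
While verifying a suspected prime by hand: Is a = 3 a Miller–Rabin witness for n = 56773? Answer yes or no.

no

n − 1 = 56772 = 2^2 · 14193, so s = 2 and d = 14193.
x_0 = 3^14193 mod 56773 = 1.
x_0 = 1, so 3 is not a witness.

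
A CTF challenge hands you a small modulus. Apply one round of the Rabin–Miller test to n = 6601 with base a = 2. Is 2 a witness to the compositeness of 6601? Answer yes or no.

n − 1 = 6600 = 2^3 · 825, so s = 3 and d = 825.
x_0 = 2^825 mod 6601 = 2738.
x_0 is neither 1 nor 6600, so continue squaring.
x_1 = 2738^2 mod 6601 = 4509.
x_2 = 4509^2 mod 6601 = 1.
x_2 = 1 but x_1 ≠ ±1, a nontrivial square root of 1 — 2 is a witness and 6601 is composite.

yes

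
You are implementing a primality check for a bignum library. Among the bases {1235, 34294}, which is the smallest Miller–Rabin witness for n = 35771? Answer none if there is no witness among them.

n − 1 = 35770 = 2^1 · 17885, so s = 1 and d = 17885.
Base 1235: x_0 = 1235^17885 mod 35771 = 35770. x_0 = 35770 ≡ −1, so 1235 is not a witness.
Base 34294: x_0 = 34294^17885 mod 35771 = 1. x_0 = 1, so 34294 is not a witness.
No listed base is a witness for 35771.

none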